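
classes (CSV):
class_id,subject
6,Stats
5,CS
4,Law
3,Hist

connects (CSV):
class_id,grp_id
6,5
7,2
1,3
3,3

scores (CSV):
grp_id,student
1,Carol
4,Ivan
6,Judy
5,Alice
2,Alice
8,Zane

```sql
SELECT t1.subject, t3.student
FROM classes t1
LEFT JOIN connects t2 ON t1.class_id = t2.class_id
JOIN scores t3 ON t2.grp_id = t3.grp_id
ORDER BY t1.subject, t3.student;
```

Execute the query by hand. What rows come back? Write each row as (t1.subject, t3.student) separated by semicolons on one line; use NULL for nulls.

(Stats, Alice)

Evaluate left to right. First `classes t1 LEFT JOIN connects t2` on class_id: 4 row(s).
Then INNER JOIN `scores t3` on grp_id: keep only rows whose t2.grp_id appears in t3.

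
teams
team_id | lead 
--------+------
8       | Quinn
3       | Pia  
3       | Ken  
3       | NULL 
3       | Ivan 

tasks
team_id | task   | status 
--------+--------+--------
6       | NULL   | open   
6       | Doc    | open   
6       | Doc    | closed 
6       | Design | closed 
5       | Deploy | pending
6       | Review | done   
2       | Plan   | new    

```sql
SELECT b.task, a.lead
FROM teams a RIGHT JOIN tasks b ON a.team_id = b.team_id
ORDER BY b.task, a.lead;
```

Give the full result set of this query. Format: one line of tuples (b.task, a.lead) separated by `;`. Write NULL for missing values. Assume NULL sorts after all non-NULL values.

(Deploy, NULL); (Design, NULL); (Doc, NULL); (Doc, NULL); (Plan, NULL); (Review, NULL); (NULL, NULL)

RIGHT JOIN keeps every row from `tasks`; unmatched rows get NULL for `teams`'s columns.
Matching on a.team_id = b.team_id.
- team_id=8: no matching b row.
- team_id=3: no matching b row.
- team_id=3: no matching b row.
- team_id=3: no matching b row.
- team_id=3: no matching b row.
- 7 b row(s) had no a match → kept, a columns NULL.
After projecting and ordering:
b.task | a.lead
Deploy | NULL
Design | NULL
Doc | NULL
Doc | NULL
Plan | NULL
Review | NULL
NULL | NULL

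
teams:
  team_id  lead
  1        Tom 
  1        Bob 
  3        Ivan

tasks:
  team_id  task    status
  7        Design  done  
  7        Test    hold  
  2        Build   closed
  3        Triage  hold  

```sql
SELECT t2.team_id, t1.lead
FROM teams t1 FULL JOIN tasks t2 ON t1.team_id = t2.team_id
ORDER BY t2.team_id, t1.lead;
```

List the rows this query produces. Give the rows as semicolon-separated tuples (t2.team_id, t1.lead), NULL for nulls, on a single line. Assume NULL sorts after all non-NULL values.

FULL OUTER JOIN keeps every row from both sides; unmatched rows get NULL for the other side's columns.
Matching on t1.team_id = t2.team_id.
Matched pairs: 1; unmatched t1 rows kept: 2; unmatched t2 rows kept: 3.

(2, NULL); (3, Ivan); (7, NULL); (7, NULL); (NULL, Bob); (NULL, Tom)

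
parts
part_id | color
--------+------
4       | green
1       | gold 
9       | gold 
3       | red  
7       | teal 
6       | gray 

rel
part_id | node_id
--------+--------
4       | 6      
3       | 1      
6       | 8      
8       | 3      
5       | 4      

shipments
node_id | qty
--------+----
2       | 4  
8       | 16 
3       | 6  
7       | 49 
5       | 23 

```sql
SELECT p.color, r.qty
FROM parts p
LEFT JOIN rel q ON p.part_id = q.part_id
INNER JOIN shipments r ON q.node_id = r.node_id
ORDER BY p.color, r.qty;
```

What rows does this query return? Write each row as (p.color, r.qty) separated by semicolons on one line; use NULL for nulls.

Step 1 — p LEFT JOIN q on part_id → 6 row(s).
Then INNER JOIN `shipments r` on node_id: keep only rows whose q.node_id appears in r.

(gray, 16)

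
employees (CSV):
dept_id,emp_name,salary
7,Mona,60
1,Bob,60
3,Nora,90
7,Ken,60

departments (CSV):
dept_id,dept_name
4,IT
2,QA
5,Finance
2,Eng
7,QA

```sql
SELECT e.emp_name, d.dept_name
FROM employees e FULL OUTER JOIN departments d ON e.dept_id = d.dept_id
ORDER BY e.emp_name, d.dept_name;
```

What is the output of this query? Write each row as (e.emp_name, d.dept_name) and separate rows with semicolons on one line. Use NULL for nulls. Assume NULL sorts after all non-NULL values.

(Bob, NULL); (Ken, QA); (Mona, QA); (Nora, NULL); (NULL, Eng); (NULL, Finance); (NULL, IT); (NULL, QA)

FULL OUTER JOIN keeps every row from both sides; unmatched rows get NULL for the other side's columns.
Matching on e.dept_id = d.dept_id.
- e (dept_id=7) pairs with 1 row(s) of d.
- e (dept_id=1) has no partner → padded with NULL.
- e (dept_id=3) has no partner → padded with NULL.
- e (dept_id=7) pairs with 1 row(s) of d.
- 4 d row(s) had no e match → kept, e columns NULL.
After projecting and ordering:
e.emp_name | d.dept_name
Bob | NULL
Ken | QA
Mona | QA
Nora | NULL
NULL | Eng
NULL | Finance
NULL | IT
NULL | QA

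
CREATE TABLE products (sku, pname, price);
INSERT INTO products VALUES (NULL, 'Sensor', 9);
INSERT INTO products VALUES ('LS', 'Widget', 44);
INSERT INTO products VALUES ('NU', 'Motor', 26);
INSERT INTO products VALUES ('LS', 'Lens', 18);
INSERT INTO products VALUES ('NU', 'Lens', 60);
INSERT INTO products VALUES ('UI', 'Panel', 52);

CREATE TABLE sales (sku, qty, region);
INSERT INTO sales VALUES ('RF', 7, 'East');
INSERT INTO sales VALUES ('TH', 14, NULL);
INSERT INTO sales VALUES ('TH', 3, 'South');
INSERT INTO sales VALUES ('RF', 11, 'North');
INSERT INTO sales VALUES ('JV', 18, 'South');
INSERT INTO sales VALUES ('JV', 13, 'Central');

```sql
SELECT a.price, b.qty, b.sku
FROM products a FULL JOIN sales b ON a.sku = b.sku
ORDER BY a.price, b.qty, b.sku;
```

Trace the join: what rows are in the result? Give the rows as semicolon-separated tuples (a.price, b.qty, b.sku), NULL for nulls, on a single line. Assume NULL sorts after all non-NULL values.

(9, NULL, NULL); (18, NULL, NULL); (26, NULL, NULL); (44, NULL, NULL); (52, NULL, NULL); (60, NULL, NULL); (NULL, 3, TH); (NULL, 7, RF); (NULL, 11, RF); (NULL, 13, JV); (NULL, 14, TH); (NULL, 18, JV)

FULL OUTER JOIN keeps every row from both sides; unmatched rows get NULL for the other side's columns.
Matching on a.sku = b.sku. A NULL in a compared column never satisfies the condition.
Matched pairs: 0; unmatched a rows kept: 6; unmatched b rows kept: 6.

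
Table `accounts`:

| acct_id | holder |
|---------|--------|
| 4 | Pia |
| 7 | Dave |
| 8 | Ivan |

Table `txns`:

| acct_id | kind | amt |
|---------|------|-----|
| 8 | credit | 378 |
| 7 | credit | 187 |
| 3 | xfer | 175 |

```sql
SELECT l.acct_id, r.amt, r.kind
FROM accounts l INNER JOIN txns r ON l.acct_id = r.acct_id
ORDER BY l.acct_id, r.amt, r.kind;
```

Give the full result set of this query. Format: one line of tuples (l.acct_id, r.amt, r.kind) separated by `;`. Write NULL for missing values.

(7, 187, credit); (8, 378, credit)

INNER JOIN keeps only pairs where the ON condition holds.
Matching on l.acct_id = r.acct_id.
- l[0] acct_id=4 → no match; dropped.
- l[1] acct_id=7 → 1 match(es) in r → 1 row(s).
- l[2] acct_id=8 → 1 match(es) in r → 1 row(s).
After projecting and ordering:
l.acct_id | r.amt | r.kind
7 | 187 | credit
8 | 378 | credit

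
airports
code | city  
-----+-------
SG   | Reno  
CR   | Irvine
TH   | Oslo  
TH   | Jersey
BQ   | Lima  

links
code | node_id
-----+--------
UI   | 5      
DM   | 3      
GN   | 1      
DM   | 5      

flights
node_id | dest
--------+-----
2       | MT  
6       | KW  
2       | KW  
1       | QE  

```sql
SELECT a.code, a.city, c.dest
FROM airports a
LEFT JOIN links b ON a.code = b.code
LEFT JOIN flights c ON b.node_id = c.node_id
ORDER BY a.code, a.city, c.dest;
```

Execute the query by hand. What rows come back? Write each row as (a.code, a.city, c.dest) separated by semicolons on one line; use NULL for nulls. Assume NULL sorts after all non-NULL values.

(BQ, Lima, NULL); (CR, Irvine, NULL); (SG, Reno, NULL); (TH, Jersey, NULL); (TH, Oslo, NULL)

Step 1 — a LEFT JOIN b on code → 5 row(s).
Then LEFT JOIN `flights c` on node_id: each of those 5 rows is kept; rows whose b.node_id has no match in c get NULL for c's columns.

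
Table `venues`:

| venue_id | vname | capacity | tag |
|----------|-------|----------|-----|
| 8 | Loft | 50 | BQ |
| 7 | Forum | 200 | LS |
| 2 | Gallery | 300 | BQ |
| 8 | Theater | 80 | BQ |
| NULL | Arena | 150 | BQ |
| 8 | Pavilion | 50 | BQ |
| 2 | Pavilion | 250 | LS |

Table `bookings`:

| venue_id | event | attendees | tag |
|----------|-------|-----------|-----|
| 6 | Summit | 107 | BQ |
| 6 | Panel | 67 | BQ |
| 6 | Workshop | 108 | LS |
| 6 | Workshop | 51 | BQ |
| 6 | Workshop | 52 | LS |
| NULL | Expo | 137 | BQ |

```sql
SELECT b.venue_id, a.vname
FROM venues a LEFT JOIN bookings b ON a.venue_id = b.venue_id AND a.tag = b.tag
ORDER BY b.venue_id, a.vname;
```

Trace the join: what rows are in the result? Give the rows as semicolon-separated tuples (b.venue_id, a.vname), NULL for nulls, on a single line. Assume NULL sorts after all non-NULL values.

LEFT JOIN keeps every row from `venues`; unmatched rows get NULL for `bookings`'s columns.
Matching on a.venue_id = b.venue_id AND a.tag = b.tag. A NULL in a compared column never satisfies the condition.
Matched pairs: 0; unmatched a rows kept: 7.

(NULL, Arena); (NULL, Forum); (NULL, Gallery); (NULL, Loft); (NULL, Pavilion); (NULL, Pavilion); (NULL, Theater)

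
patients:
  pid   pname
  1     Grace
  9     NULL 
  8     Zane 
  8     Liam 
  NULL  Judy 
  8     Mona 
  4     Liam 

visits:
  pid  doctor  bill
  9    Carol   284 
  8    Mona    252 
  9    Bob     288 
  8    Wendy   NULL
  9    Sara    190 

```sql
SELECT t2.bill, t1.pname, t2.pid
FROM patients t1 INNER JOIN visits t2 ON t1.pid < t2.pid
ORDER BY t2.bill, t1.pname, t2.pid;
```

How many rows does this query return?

INNER JOIN keeps only pairs where the ON condition holds.
Matching on t1.pid < t2.pid. A NULL in a compared column never satisfies the condition.
Matched pairs: 19.
Total: 19 rows.

19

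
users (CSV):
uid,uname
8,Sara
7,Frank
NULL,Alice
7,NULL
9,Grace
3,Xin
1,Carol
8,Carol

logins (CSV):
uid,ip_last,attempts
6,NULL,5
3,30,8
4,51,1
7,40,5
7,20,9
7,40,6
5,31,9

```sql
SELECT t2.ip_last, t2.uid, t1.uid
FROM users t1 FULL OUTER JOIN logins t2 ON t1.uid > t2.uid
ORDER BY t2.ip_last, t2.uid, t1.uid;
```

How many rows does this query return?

32

FULL OUTER JOIN keeps every row from both sides; unmatched rows get NULL for the other side's columns.
Matching on t1.uid > t2.uid. A NULL in a compared column never satisfies the condition.
Matched pairs: 29; unmatched t1 rows kept: 3; unmatched t2 rows kept: 0.
Total: 29 matched + 3 padded = 32 rows.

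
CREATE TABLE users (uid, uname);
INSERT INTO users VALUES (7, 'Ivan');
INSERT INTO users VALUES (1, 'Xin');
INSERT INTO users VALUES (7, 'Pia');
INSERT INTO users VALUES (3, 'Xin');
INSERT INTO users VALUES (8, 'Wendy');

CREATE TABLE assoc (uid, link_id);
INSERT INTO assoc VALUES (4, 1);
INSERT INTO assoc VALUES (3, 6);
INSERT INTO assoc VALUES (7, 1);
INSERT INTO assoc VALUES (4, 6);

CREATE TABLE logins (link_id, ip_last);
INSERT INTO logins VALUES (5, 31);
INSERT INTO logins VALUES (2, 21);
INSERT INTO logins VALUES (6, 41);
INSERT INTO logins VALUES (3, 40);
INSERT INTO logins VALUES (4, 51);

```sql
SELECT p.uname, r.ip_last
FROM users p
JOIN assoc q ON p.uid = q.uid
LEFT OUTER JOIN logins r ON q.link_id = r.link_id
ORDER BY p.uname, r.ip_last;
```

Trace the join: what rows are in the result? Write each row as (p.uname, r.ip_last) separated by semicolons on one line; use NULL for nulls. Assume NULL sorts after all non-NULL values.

(Ivan, NULL); (Pia, NULL); (Xin, 41)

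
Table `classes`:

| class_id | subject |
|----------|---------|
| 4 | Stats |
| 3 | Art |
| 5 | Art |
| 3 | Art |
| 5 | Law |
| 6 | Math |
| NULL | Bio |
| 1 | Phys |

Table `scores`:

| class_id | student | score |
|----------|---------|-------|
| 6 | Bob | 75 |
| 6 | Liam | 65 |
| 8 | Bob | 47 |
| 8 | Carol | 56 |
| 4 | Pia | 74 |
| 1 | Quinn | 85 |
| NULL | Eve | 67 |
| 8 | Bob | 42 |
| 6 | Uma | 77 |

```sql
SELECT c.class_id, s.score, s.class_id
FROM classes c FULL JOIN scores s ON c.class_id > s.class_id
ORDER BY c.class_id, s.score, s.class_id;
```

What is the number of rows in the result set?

18

FULL OUTER JOIN keeps every row from both sides; unmatched rows get NULL for the other side's columns.
Matching on c.class_id > s.class_id. A NULL in a compared column never satisfies the condition.
Matched pairs: 9; unmatched c rows kept: 2; unmatched s rows kept: 7.
Total: 9 matched + 9 padded = 18 rows.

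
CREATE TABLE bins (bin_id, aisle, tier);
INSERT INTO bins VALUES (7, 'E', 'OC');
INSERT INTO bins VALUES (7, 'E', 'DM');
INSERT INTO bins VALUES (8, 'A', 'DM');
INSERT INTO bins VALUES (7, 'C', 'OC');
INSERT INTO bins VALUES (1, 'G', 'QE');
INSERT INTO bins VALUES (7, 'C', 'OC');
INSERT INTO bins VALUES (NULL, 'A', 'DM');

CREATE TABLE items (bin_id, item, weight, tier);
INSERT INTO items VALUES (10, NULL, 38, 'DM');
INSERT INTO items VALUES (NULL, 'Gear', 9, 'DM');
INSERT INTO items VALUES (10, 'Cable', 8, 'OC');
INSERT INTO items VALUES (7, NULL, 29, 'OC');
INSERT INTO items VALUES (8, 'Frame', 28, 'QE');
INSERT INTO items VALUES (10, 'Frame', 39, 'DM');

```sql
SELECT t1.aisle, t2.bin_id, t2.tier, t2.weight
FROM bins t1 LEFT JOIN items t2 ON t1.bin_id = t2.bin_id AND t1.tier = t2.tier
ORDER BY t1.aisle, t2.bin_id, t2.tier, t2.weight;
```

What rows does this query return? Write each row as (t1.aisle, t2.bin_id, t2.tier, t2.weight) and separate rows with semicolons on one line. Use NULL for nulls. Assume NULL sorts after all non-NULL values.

LEFT JOIN keeps every row from `bins`; unmatched rows get NULL for `items`'s columns.
Matching on t1.bin_id = t2.bin_id AND t1.tier = t2.tier. A NULL in a compared column never satisfies the condition.
Matched pairs: 3; unmatched t1 rows kept: 4.

(A, NULL, NULL, NULL); (A, NULL, NULL, NULL); (C, 7, OC, 29); (C, 7, OC, 29); (E, 7, OC, 29); (E, NULL, NULL, NULL); (G, NULL, NULL, NULL)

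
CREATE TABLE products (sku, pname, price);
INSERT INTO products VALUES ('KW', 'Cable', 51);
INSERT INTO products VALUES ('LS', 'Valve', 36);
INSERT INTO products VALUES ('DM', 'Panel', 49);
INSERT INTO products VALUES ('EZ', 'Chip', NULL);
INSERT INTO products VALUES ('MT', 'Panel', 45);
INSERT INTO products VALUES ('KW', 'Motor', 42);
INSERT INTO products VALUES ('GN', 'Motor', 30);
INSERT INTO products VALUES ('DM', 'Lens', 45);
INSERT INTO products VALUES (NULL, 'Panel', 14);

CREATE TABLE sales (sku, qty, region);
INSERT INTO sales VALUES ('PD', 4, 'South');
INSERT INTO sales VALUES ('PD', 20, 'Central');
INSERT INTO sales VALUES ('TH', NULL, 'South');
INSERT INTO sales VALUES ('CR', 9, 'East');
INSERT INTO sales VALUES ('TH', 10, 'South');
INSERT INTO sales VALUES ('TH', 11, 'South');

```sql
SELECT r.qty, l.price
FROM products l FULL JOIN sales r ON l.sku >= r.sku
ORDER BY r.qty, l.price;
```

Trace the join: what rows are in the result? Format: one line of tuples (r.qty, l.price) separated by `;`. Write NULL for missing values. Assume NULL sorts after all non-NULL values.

(4, NULL); (9, 30); (9, 36); (9, 42); (9, 45); (9, 45); (9, 49); (9, 51); (9, NULL); (10, NULL); (11, NULL); (20, NULL); (NULL, 14); (NULL, NULL)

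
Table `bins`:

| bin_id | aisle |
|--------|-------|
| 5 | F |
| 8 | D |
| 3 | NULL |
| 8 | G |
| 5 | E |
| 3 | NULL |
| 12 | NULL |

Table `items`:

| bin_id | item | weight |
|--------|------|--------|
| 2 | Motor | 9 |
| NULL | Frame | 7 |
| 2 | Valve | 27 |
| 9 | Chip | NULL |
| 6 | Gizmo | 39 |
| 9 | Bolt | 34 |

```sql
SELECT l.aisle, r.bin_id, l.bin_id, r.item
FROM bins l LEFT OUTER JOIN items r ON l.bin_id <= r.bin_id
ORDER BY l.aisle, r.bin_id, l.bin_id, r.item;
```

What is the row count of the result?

17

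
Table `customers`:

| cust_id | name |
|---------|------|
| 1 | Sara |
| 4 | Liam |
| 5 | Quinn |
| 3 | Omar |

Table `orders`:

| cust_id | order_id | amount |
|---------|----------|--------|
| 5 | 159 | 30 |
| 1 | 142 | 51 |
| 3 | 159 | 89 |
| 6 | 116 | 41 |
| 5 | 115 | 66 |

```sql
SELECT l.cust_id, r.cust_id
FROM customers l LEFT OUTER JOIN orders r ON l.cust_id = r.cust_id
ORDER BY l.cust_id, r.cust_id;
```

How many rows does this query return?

5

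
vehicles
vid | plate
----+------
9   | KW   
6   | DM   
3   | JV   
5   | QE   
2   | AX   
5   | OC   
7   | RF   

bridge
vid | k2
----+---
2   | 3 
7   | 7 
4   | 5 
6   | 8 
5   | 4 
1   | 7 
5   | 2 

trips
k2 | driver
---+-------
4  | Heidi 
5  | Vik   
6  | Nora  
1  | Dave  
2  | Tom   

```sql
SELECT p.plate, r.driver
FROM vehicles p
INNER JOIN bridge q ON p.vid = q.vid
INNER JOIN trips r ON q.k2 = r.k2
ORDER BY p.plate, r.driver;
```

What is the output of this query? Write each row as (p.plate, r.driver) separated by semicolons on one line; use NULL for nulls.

Evaluate left to right. First `vehicles p INNER JOIN bridge q` on vid: 7 row(s).
Then INNER JOIN `trips r` on k2: keep only rows whose q.k2 appears in r.

(OC, Heidi); (OC, Tom); (QE, Heidi); (QE, Tom)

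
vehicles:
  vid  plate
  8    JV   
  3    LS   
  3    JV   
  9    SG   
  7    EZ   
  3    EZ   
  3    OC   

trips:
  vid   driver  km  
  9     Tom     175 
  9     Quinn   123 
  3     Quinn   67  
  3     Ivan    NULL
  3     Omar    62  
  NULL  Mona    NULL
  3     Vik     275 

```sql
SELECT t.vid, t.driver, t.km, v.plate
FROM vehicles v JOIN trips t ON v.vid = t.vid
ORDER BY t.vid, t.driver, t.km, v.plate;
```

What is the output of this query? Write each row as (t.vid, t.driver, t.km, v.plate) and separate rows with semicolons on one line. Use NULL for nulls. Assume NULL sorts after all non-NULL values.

INNER JOIN keeps only pairs where the ON condition holds.
Matching on v.vid = t.vid. A NULL in a compared column never satisfies the condition.
- vid=8: no matching t row, dropped.
- vid=3: 4 matching t row(s), so 4 row(s) emitted.
- vid=3: 4 matching t row(s), so 4 row(s) emitted.
- vid=9: 2 matching t row(s), so 2 row(s) emitted.
- vid=7: no matching t row, dropped.
- vid=3: 4 matching t row(s), so 4 row(s) emitted.
- vid=3: 4 matching t row(s), so 4 row(s) emitted.

(3, Ivan, NULL, EZ); (3, Ivan, NULL, JV); (3, Ivan, NULL, LS); (3, Ivan, NULL, OC); (3, Omar, 62, EZ); (3, Omar, 62, JV); (3, Omar, 62, LS); (3, Omar, 62, OC); (3, Quinn, 67, EZ); (3, Quinn, 67, JV); (3, Quinn, 67, LS); (3, Quinn, 67, OC); (3, Vik, 275, EZ); (3, Vik, 275, JV); (3, Vik, 275, LS); (3, Vik, 275, OC); (9, Quinn, 123, SG); (9, Tom, 175, SG)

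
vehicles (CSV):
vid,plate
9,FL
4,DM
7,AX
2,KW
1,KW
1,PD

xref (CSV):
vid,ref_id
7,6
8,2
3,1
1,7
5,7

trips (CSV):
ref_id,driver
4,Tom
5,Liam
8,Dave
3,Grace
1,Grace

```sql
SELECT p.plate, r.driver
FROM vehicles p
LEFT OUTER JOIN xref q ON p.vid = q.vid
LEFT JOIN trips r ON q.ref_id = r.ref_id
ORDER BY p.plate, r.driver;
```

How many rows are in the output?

Evaluate left to right. First `vehicles p LEFT JOIN xref q` on vid: 6 row(s).
Then LEFT JOIN `trips r` on ref_id: each of those 6 rows is kept; rows whose q.ref_id has no match in r get NULL for r's columns.
Result: 6 row(s).

6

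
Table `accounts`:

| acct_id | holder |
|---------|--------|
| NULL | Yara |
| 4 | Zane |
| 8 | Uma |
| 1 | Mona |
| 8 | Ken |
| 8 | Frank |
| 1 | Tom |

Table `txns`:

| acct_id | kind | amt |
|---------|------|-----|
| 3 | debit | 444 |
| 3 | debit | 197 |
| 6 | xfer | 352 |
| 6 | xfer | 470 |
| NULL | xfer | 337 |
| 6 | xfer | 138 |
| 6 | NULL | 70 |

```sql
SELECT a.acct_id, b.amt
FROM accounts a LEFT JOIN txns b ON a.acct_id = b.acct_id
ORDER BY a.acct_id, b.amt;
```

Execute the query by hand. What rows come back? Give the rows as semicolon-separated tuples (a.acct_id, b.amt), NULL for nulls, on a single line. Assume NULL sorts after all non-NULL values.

LEFT JOIN keeps every row from `accounts`; unmatched rows get NULL for `txns`'s columns.
Matching on a.acct_id = b.acct_id. A NULL in a compared column never satisfies the condition.
- a row (acct_id=NULL): no match → kept, b columns NULL.
- a row (acct_id=4): no match → kept, b columns NULL.
- a row (acct_id=8): no match → kept, b columns NULL.
- a row (acct_id=1): no match → kept, b columns NULL.
- a row (acct_id=8): no match → kept, b columns NULL.
- a row (acct_id=8): no match → kept, b columns NULL.
- a row (acct_id=1): no match → kept, b columns NULL.
After projecting and ordering:
a.acct_id | b.amt
1 | NULL
1 | NULL
4 | NULL
8 | NULL
8 | NULL
8 | NULL
NULL | NULL

(1, NULL); (1, NULL); (4, NULL); (8, NULL); (8, NULL); (8, NULL); (NULL, NULL)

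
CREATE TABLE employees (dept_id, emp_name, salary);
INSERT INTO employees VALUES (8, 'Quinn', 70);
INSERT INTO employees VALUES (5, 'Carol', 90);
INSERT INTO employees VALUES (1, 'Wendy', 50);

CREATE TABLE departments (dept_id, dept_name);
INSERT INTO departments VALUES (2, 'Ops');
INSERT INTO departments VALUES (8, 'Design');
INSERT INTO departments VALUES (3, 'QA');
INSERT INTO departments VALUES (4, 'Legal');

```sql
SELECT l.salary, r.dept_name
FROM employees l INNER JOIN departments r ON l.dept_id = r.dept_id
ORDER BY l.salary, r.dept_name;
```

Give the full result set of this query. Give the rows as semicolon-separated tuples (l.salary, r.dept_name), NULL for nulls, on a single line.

(70, Design)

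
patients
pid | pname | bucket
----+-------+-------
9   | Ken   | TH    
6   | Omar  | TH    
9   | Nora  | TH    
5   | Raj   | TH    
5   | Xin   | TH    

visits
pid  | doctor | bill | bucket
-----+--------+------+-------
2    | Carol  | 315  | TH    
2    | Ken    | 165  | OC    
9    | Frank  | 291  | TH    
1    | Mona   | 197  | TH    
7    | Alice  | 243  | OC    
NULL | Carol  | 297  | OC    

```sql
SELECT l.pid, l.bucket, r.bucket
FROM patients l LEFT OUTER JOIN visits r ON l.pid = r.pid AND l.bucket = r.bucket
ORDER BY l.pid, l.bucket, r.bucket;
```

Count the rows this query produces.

LEFT JOIN keeps every row from `patients`; unmatched rows get NULL for `visits`'s columns.
Matching on l.pid = r.pid AND l.bucket = r.bucket. A NULL in a compared column never satisfies the condition.
Matched pairs: 2; unmatched l rows kept: 3.
Total: 2 matched + 3 padded = 5 rows.

5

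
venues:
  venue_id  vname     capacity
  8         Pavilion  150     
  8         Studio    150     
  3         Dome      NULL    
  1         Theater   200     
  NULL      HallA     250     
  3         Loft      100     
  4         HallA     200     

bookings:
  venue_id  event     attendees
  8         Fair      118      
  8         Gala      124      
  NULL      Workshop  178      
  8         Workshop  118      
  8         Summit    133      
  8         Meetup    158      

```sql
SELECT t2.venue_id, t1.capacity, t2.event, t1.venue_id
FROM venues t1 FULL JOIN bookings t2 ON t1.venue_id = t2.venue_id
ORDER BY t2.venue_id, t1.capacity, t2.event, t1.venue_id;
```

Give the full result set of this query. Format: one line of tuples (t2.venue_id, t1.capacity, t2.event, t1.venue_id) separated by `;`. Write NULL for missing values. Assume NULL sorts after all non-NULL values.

FULL OUTER JOIN keeps every row from both sides; unmatched rows get NULL for the other side's columns.
Matching on t1.venue_id = t2.venue_id. A NULL in a compared column never satisfies the condition.
- t1[0] venue_id=8 → 5 match(es) in t2 → 5 row(s).
- t1[1] venue_id=8 → 5 match(es) in t2 → 5 row(s).
- t1[2] venue_id=3 → no match; kept with NULLs on the t2 side.
- t1[3] venue_id=1 → no match; kept with NULLs on the t2 side.
- t1[4] venue_id=NULL → no match; kept with NULLs on the t2 side.
- t1[5] venue_id=3 → no match; kept with NULLs on the t2 side.
- t1[6] venue_id=4 → no match; kept with NULLs on the t2 side.
- 1 row(s) from t2 found no t1 partner → padded with NULL.

(8, 150, Fair, 8); (8, 150, Fair, 8); (8, 150, Gala, 8); (8, 150, Gala, 8); (8, 150, Meetup, 8); (8, 150, Meetup, 8); (8, 150, Summit, 8); (8, 150, Summit, 8); (8, 150, Workshop, 8); (8, 150, Workshop, 8); (NULL, 100, NULL, 3); (NULL, 200, NULL, 1); (NULL, 200, NULL, 4); (NULL, 250, NULL, NULL); (NULL, NULL, Workshop, NULL); (NULL, NULL, NULL, 3)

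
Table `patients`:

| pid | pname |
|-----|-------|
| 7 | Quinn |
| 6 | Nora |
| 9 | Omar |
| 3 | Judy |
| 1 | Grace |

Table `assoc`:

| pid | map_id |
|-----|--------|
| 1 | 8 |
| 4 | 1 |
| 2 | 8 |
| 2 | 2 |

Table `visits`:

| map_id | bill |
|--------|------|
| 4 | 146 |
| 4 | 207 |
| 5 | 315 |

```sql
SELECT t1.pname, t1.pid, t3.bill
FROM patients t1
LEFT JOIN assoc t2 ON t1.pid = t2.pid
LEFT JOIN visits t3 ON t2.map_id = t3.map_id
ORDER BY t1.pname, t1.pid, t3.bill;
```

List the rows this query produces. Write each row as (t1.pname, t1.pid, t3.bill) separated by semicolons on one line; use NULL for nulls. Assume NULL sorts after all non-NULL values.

Step 1 — t1 LEFT JOIN t2 on pid → 5 row(s).
Then LEFT JOIN `visits t3` on map_id: each of those 5 rows is kept; rows whose t2.map_id has no match in t3 get NULL for t3's columns.

(Grace, 1, NULL); (Judy, 3, NULL); (Nora, 6, NULL); (Omar, 9, NULL); (Quinn, 7, NULL)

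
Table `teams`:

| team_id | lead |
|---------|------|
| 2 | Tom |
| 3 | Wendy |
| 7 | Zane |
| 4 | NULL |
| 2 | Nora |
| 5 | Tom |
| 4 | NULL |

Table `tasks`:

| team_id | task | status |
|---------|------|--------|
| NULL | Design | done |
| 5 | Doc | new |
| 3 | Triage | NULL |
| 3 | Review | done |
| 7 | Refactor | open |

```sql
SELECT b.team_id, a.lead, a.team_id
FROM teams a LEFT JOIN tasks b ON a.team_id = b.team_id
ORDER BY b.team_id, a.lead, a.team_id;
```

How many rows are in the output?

LEFT JOIN keeps every row from `teams`; unmatched rows get NULL for `tasks`'s columns.
Matching on a.team_id = b.team_id. A NULL in a compared column never satisfies the condition.
Matched pairs: 4; unmatched a rows kept: 4.
Total: 4 matched + 4 padded = 8 rows.

8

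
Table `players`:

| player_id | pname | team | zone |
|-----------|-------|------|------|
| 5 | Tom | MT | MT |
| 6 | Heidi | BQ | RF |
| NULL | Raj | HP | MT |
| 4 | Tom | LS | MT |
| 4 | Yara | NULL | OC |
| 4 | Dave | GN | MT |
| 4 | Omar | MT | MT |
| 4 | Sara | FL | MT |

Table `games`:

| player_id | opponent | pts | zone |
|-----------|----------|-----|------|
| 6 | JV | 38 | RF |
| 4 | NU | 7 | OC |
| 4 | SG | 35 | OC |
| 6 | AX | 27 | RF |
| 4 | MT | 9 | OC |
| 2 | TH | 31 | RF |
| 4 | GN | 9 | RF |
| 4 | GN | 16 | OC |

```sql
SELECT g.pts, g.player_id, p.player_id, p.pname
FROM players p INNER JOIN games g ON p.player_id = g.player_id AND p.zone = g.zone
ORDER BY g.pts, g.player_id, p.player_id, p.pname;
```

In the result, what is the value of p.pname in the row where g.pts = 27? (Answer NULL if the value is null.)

Heidi

INNER JOIN keeps only pairs where the ON condition holds.
Matching on p.player_id = g.player_id AND p.zone = g.zone. A NULL in a compared column never satisfies the condition.
- p row (player_id=5, zone=MT): no match → dropped.
- p row (player_id=6, zone=RF): matches 2 g row(s) → 2 output row(s).
- p row (player_id=NULL, zone=MT): no match → dropped.
- p row (player_id=4, zone=MT): no match → dropped.
- p row (player_id=4, zone=OC): matches 4 g row(s) → 4 output row(s).
- p row (player_id=4, zone=MT): no match → dropped.
- p row (player_id=4, zone=MT): no match → dropped.
- p row (player_id=4, zone=MT): no match → dropped.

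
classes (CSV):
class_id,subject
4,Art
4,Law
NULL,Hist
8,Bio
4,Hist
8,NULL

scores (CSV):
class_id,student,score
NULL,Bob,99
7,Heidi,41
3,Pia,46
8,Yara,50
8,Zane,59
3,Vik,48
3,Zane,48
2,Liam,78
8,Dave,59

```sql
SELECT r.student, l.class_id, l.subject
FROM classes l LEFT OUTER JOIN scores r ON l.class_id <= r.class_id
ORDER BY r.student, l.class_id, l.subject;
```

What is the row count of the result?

19

LEFT JOIN keeps every row from `classes`; unmatched rows get NULL for `scores`'s columns.
Matching on l.class_id <= r.class_id. A NULL in a compared column never satisfies the condition.
Matched pairs: 18; unmatched l rows kept: 1.
Total: 18 matched + 1 padded = 19 rows.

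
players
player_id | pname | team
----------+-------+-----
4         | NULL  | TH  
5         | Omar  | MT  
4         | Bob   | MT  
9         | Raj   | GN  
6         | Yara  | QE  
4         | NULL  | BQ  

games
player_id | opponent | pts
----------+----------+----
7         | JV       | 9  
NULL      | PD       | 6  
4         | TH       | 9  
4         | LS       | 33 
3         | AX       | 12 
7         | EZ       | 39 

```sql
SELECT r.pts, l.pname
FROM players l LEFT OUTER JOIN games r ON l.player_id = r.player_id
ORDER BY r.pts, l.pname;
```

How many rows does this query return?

LEFT JOIN keeps every row from `players`; unmatched rows get NULL for `games`'s columns.
Matching on l.player_id = r.player_id. A NULL in a compared column never satisfies the condition.
Matched pairs: 6; unmatched l rows kept: 3.
Total: 6 matched + 3 padded = 9 rows.

9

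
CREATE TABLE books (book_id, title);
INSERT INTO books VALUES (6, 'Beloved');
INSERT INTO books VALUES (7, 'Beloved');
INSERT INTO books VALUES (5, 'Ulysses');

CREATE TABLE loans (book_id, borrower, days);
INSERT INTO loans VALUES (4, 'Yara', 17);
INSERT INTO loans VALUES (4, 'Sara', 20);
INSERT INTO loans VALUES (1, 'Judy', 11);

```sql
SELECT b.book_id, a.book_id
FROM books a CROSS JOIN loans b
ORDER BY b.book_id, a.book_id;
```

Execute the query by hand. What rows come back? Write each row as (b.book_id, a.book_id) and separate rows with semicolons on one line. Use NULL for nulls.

CROSS JOIN pairs every row of `books` with every row of `loans`: 3 × 3 = 9 rows.
After projecting and ordering:
b.book_id | a.book_id
1 | 5
1 | 6
1 | 7
4 | 5
4 | 5
4 | 6
4 | 6
4 | 7
4 | 7

(1, 5); (1, 6); (1, 7); (4, 5); (4, 5); (4, 6); (4, 6); (4, 7); (4, 7)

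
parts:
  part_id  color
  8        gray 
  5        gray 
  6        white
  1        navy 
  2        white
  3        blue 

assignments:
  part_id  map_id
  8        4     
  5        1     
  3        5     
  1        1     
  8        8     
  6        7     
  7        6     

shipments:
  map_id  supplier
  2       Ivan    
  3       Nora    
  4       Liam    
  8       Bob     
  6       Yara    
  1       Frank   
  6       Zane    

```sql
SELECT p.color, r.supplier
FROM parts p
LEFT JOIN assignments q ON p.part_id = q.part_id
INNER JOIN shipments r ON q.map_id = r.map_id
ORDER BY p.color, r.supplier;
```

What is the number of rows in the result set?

Joins associate left-to-right: parts LEFT JOIN assignments on part_id gives 7 intermediate row(s).
Then INNER JOIN `shipments r` on map_id: keep only rows whose q.map_id appears in r.
Result: 4 row(s).

4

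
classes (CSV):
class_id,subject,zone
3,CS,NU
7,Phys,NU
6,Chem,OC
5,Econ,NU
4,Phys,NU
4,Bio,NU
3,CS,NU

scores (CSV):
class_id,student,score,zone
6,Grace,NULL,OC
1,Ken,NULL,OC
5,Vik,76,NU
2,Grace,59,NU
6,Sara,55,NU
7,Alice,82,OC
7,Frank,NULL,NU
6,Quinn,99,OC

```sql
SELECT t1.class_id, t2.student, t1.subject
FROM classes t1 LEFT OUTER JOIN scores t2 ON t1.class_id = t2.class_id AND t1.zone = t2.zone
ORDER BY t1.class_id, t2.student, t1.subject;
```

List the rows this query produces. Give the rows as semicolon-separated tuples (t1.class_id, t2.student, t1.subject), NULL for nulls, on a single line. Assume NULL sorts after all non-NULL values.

(3, NULL, CS); (3, NULL, CS); (4, NULL, Bio); (4, NULL, Phys); (5, Vik, Econ); (6, Grace, Chem); (6, Quinn, Chem); (7, Frank, Phys)

LEFT JOIN keeps every row from `classes`; unmatched rows get NULL for `scores`'s columns.
Matching on t1.class_id = t2.class_id AND t1.zone = t2.zone.
- t1 (class_id=3, zone=NU) has no partner → padded with NULL.
- t1 (class_id=7, zone=NU) pairs with 1 row(s) of t2.
- t1 (class_id=6, zone=OC) pairs with 2 row(s) of t2.
- t1 (class_id=5, zone=NU) pairs with 1 row(s) of t2.
- t1 (class_id=4, zone=NU) has no partner → padded with NULL.
- t1 (class_id=4, zone=NU) has no partner → padded with NULL.
- t1 (class_id=3, zone=NU) has no partner → padded with NULL.
After projecting and ordering:
t1.class_id | t2.student | t1.subject
3 | NULL | CS
3 | NULL | CS
4 | NULL | Bio
4 | NULL | Phys
5 | Vik | Econ
6 | Grace | Chem
6 | Quinn | Chem
7 | Frank | Phys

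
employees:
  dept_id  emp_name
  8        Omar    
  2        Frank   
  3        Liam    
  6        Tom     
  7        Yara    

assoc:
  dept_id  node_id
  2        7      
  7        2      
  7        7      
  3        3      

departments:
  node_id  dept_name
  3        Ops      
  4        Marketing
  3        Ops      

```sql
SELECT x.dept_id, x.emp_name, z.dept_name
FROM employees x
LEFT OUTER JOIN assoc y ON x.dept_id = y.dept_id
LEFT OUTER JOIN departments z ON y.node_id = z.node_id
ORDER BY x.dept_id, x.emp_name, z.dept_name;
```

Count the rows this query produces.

7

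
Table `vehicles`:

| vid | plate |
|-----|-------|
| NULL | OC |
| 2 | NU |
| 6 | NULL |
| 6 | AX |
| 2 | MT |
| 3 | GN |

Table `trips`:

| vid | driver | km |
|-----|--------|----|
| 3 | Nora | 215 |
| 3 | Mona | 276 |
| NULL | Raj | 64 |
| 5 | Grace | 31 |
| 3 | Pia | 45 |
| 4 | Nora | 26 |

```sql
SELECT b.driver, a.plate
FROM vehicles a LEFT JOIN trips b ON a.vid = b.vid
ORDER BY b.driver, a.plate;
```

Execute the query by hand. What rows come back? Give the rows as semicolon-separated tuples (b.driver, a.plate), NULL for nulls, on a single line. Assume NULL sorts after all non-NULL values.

(Mona, GN); (Nora, GN); (Pia, GN); (NULL, AX); (NULL, MT); (NULL, NU); (NULL, OC); (NULL, NULL)

LEFT JOIN keeps every row from `vehicles`; unmatched rows get NULL for `trips`'s columns.
Matching on a.vid = b.vid. A NULL in a compared column never satisfies the condition.
- a row (vid=NULL): no match → kept, b columns NULL.
- a row (vid=2): no match → kept, b columns NULL.
- a row (vid=6): no match → kept, b columns NULL.
- a row (vid=6): no match → kept, b columns NULL.
- a row (vid=2): no match → kept, b columns NULL.
- a row (vid=3): matches 3 b row(s) → 3 output row(s).
After projecting and ordering:
b.driver | a.plate
Mona | GN
Nora | GN
Pia | GN
NULL | AX
NULL | MT
NULL | NU
NULL | OC
NULL | NULL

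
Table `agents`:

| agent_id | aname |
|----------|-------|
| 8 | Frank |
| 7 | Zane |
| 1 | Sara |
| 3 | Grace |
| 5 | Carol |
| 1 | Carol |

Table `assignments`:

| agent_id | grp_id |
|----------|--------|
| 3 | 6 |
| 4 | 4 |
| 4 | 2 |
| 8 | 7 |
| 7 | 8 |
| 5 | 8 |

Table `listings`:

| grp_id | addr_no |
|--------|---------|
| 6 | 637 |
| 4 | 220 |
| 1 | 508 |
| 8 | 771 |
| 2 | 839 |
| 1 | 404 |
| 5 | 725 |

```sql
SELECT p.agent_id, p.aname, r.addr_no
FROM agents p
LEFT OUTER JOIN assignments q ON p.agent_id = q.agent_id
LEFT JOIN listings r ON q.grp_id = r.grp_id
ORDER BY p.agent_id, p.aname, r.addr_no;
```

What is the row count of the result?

6

Joins associate left-to-right: agents LEFT JOIN assignments on agent_id gives 6 intermediate row(s).
Then LEFT JOIN `listings r` on grp_id: each of those 6 rows is kept; rows whose q.grp_id has no match in r get NULL for r's columns.
Result: 6 row(s).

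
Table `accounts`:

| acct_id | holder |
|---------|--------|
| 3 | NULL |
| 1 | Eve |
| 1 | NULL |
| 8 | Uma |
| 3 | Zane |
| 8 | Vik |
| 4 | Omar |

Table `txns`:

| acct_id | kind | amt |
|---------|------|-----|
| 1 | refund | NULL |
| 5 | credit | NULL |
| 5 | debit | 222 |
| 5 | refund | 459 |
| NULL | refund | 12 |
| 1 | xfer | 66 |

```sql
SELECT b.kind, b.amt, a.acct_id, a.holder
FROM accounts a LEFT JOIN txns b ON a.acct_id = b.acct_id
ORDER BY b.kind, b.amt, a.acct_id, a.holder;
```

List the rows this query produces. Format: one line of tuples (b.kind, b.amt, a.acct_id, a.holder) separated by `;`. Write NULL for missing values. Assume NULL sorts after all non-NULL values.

(refund, NULL, 1, Eve); (refund, NULL, 1, NULL); (xfer, 66, 1, Eve); (xfer, 66, 1, NULL); (NULL, NULL, 3, Zane); (NULL, NULL, 3, NULL); (NULL, NULL, 4, Omar); (NULL, NULL, 8, Uma); (NULL, NULL, 8, Vik)

LEFT JOIN keeps every row from `accounts`; unmatched rows get NULL for `txns`'s columns.
Matching on a.acct_id = b.acct_id. A NULL in a compared column never satisfies the condition.
Matched pairs: 4; unmatched a rows kept: 5.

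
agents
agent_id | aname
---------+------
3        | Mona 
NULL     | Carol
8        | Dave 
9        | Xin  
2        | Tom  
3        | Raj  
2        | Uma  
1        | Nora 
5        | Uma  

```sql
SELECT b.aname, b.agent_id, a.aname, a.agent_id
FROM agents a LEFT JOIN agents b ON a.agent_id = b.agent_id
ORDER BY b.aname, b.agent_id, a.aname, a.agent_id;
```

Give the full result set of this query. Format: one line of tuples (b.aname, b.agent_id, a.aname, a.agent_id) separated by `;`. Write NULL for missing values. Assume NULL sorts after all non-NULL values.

LEFT JOIN keeps every row from `agents a`; unmatched rows get NULL for `agents b`'s columns.
Matching on a.agent_id = b.agent_id. A NULL in a compared column never satisfies the condition.
Matched pairs: 12; unmatched a rows kept: 1.

(Dave, 8, Dave, 8); (Mona, 3, Mona, 3); (Mona, 3, Raj, 3); (Nora, 1, Nora, 1); (Raj, 3, Mona, 3); (Raj, 3, Raj, 3); (Tom, 2, Tom, 2); (Tom, 2, Uma, 2); (Uma, 2, Tom, 2); (Uma, 2, Uma, 2); (Uma, 5, Uma, 5); (Xin, 9, Xin, 9); (NULL, NULL, Carol, NULL)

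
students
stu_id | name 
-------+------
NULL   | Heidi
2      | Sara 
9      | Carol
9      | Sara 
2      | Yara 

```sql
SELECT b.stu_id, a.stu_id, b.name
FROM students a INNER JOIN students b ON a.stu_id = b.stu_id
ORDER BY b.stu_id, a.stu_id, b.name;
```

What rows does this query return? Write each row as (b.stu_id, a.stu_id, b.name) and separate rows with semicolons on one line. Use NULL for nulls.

(2, 2, Sara); (2, 2, Sara); (2, 2, Yara); (2, 2, Yara); (9, 9, Carol); (9, 9, Carol); (9, 9, Sara); (9, 9, Sara)

INNER JOIN keeps only pairs where the ON condition holds.
Matching on a.stu_id = b.stu_id. A NULL in a compared column never satisfies the condition.
- a[0] stu_id=NULL → no match; dropped.
- a[1] stu_id=2 → 2 match(es) in b → 2 row(s).
- a[2] stu_id=9 → 2 match(es) in b → 2 row(s).
- a[3] stu_id=9 → 2 match(es) in b → 2 row(s).
- a[4] stu_id=2 → 2 match(es) in b → 2 row(s).
After projecting and ordering:
b.stu_id | a.stu_id | b.name
2 | 2 | Sara
2 | 2 | Sara
2 | 2 | Yara
2 | 2 | Yara
9 | 9 | Carol
9 | 9 | Carol
9 | 9 | Sara
9 | 9 | Sara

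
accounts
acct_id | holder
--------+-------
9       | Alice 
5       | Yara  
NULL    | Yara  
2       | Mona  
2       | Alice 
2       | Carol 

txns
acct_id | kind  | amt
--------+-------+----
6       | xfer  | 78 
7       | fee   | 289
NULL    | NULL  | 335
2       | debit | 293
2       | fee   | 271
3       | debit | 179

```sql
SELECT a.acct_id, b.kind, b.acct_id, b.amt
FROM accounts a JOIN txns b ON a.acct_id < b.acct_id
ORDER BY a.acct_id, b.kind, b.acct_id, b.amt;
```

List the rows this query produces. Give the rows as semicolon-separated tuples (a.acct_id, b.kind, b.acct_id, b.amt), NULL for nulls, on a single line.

(2, debit, 3, 179); (2, debit, 3, 179); (2, debit, 3, 179); (2, fee, 7, 289); (2, fee, 7, 289); (2, fee, 7, 289); (2, xfer, 6, 78); (2, xfer, 6, 78); (2, xfer, 6, 78); (5, fee, 7, 289); (5, xfer, 6, 78)

INNER JOIN keeps only pairs where the ON condition holds.
Matching on a.acct_id < b.acct_id. A NULL in a compared column never satisfies the condition.
- acct_id=9: no matching b row, dropped.
- acct_id=5: 2 matching b row(s), so 2 row(s) emitted.
- acct_id=NULL: no matching b row, dropped.
- acct_id=2: 3 matching b row(s), so 3 row(s) emitted.
- acct_id=2: 3 matching b row(s), so 3 row(s) emitted.
- acct_id=2: 3 matching b row(s), so 3 row(s) emitted.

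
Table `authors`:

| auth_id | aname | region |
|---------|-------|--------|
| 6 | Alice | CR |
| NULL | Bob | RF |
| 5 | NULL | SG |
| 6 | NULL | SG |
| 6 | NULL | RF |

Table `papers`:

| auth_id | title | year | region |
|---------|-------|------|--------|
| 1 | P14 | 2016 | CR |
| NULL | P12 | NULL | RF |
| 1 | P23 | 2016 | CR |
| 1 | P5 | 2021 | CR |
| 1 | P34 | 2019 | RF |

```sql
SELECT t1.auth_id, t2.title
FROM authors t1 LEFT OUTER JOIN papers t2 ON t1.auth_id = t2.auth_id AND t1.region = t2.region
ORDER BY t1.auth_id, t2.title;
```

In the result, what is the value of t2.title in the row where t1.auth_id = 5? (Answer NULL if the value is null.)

LEFT JOIN keeps every row from `authors`; unmatched rows get NULL for `papers`'s columns.
Matching on t1.auth_id = t2.auth_id AND t1.region = t2.region. A NULL in a compared column never satisfies the condition.
- auth_id=6, region=CR: no t2 row matches, row kept with t2 columns NULL.
- auth_id=NULL, region=RF: no t2 row matches, row kept with t2 columns NULL.
- auth_id=5, region=SG: no t2 row matches, row kept with t2 columns NULL.
- auth_id=6, region=SG: no t2 row matches, row kept with t2 columns NULL.
- auth_id=6, region=RF: no t2 row matches, row kept with t2 columns NULL.

NULL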